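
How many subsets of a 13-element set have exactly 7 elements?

Choose the 7 positions: C(13,7) = 1716.

1716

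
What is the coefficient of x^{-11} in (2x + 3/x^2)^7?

General term: C(7,j)·(2x)^j·(3/x^2)^(7-j), with x-exponent 1j − 2(7−j) = 3j − 14.
Set 3j − 14 = -11: j = 1.
C(7,1) = 7; 2^1 = 2; 3^6 = 729.
Coefficient = 7 · 2 · 729 = 10206.

10206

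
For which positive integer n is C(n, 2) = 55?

n(n−1)/2 = 55 ⇒ n(n−1) = 110. Since 11·10 = 110, n = 11.

11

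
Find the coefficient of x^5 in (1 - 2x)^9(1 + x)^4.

558

Coefficient of x^5 = Σ_{j} C(9,j)·(-2)^j·C(4,5-j)·1^(5-j) for j from 1 to 5.
= (-18) + 576 + (-4032) + 8064 + (-4032) = 558.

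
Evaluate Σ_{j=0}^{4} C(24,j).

1 + 24 + 276 + 2024 + 10626 = 12951.

12951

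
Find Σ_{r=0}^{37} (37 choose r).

137438953472

Setting x = 1 in (1+x)^37 gives Σ C(37,r) = 2^37 = 137438953472.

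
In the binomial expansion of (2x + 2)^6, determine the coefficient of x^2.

960

The general term is C(6,j)·(2x)^j·(2)^(6-j); the x^2 term has j = 2.
C(6,2) = 15.
Coefficient = C(6,2) · 2^2 · 2^4 = 15 · 4 · 16 = 960.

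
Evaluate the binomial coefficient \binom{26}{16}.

C(26,16) = C(26,10) by symmetry.
C(26,10) = (26·25·24·23·22·21·20·19·18·17) / 10! = 19275223968000 / 3628800 = 5311735.

5311735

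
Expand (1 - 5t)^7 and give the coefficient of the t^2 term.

525

The general term is C(7,j)·(1)^j·(-5t)^(7-j); the t^2 term has j = 5.
C(7,5) = 21.
Coefficient = C(7,5) · (-5)^2 = 21 · 25 = 525.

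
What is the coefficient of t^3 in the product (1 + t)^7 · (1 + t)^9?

(1 + t)^7(1 + t)^9 = (1 + t)^16, so the coefficient of t^3 is C(16,3)·1^3 = 560·1 = 560.

560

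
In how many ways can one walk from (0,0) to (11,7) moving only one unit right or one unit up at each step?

31824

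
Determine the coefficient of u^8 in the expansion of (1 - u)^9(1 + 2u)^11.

Coefficient of u^8 = Σ_{j} C(9,j)·(-1)^j·C(11,8-j)·2^(8-j) for j from 0 to 8.
= 42240 + (-380160) + 1064448 + (-1241856) + 665280 + (-166320) + 18480 + (-792) + 9 = 1329.

1329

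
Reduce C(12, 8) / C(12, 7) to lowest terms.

5/8

C(n,k+1)/C(n,k) = (n−k)/(k+1) = (12−7)/(7+1) = 5/8.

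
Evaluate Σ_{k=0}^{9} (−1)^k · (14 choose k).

-715

The partial alternating sum Σ_{k=0}^{9} (−1)^k C(14,k) = (−1)^9 C(13,9) = -715.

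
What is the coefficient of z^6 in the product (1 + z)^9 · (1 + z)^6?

5005

(1 + z)^9(1 + z)^6 = (1 + z)^15, so the coefficient of z^6 is C(15,6)·1^6 = 5005·1 = 5005.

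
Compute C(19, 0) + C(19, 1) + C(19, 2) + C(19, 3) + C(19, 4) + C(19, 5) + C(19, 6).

43796

1 + 19 + 171 + 969 + 3876 + 11628 + 27132 = 43796.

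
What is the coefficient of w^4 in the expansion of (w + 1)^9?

126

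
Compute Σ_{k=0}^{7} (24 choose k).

536155

1 + 24 + 276 + 2024 + 10626 + 42504 + 134596 + 346104 = 536155.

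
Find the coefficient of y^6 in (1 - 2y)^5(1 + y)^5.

30

Coefficient of y^6 = Σ_{j} C(5,j)·(-2)^j·C(5,6-j)·1^(6-j) for j from 1 to 5.
= (-10) + 200 + (-800) + 800 + (-160) = 30.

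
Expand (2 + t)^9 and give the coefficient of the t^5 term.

The general term is C(9,j)·(2)^j·(t)^(9-j); the t^5 term has j = 4.
C(9,4) = 126.
Coefficient = C(9,4) · 2^4 = 126 · 16 = 2016.

2016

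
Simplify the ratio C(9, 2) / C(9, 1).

C(n,k+1)/C(n,k) = (n−k)/(k+1) = (9−1)/(1+1) = 8/2 = 4.

4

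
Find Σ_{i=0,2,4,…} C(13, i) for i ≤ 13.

Even-i terms of row 13 sum to 2^12 = 4096.

4096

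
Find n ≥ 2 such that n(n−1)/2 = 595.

35

n(n−1)/2 = 595 ⇒ n(n−1) = 1190. Since 35·34 = 1190, n = 35.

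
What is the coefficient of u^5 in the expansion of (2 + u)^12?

The general term is C(12,j)·(2)^j·(u)^(12-j); the u^5 term has j = 7.
C(12,7) = 792.
Coefficient = C(12,7) · 2^7 = 792 · 128 = 101376.

101376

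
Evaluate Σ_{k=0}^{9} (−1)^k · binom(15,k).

The partial alternating sum Σ_{k=0}^{9} (−1)^k C(15,k) = (−1)^9 C(14,9) = -2002.

-2002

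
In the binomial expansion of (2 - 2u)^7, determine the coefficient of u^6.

The general term is C(7,j)·(2)^j·(-2u)^(7-j); the u^6 term has j = 1.
C(7,1) = 7.
Coefficient = C(7,1) · 2^1 · (-2)^6 = 7 · 2 · 64 = 896.

896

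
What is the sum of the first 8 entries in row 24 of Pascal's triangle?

1 + 24 + 276 + 2024 + 10626 + 42504 + 134596 + 346104 = 536155.

536155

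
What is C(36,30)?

1947792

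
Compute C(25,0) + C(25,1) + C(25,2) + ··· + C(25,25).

Setting x = 1 in (1+x)^25 gives Σ C(25,j) = 2^25 = 33554432.

33554432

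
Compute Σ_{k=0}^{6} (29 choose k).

1 + 29 + 406 + 3654 + 23751 + 118755 + 475020 = 621616.

621616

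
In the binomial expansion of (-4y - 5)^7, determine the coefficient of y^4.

-1120000

The general term is C(7,j)·(-4y)^j·(-5)^(7-j); the y^4 term has j = 4.
C(7,4) = 35.
Coefficient = C(7,4) · (-4)^4 · (-5)^3 = 35 · 256 · (-125) = -1120000.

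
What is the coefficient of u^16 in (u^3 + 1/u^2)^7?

General term: C(7,j)·(u^3)^j·(1/u^2)^(7-j), with u-exponent 3j − 2(7−j) = 5j − 14.
Set 5j − 14 = 16: j = 6.
C(7,6) = 7; 1^6 = 1; 1^1 = 1.
Coefficient = 7 · 1 · 1 = 7.

7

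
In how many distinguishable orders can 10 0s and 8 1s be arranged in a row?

Choose positions for the 0s: C(18,10) = 43758.

43758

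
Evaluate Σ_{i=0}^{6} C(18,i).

31180

1 + 18 + 153 + 816 + 3060 + 8568 + 18564 = 31180.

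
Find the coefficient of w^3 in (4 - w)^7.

-8960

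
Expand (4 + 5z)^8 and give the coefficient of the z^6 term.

The general term is C(8,j)·(4)^j·(5z)^(8-j); the z^6 term has j = 2.
C(8,2) = 28.
Coefficient = C(8,2) · 4^2 · 5^6 = 28 · 16 · 15625 = 7000000.

7000000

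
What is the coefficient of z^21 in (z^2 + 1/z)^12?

General term: C(12,j)·(z^2)^j·(1/z)^(12-j), with z-exponent 2j − 1(12−j) = 3j − 12.
Set 3j − 12 = 21: j = 11.
C(12,11) = 12; 1^11 = 1; 1^1 = 1.
Coefficient = 12 · 1 · 1 = 12.

12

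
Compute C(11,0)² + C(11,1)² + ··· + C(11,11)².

705432

Σ C(11,j)² is the coefficient of x^11 in (1+x)^11(1+x)^11 = (1+x)^22, i.e. C(22,11) = 705432.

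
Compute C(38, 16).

C(38,16) = (38·37·36·35·34·33·32·31·30·29·28·27·26·25·24·23) / 16! = 465322312113382563840000 / 20922789888000 = 22239974430.

22239974430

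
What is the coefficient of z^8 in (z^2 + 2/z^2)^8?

General term: C(8,j)·(z^2)^j·(2/z^2)^(8-j), with z-exponent 2j − 2(8−j) = 4j − 16.
Set 4j − 16 = 8: j = 6.
C(8,6) = 28; 1^6 = 1; 2^2 = 4.
Coefficient = 28 · 1 · 4 = 112.

112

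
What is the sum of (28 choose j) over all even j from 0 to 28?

134217728

Even-j terms of row 28 sum to 2^27 = 134217728.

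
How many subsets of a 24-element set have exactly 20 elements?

10626

Choose the 20 positions: C(24,20) = 10626.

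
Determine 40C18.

C(40,18) = (40·39·38·37·36·35·34·33·32·31·30·29·28·27·26·25·24·23) / 18! = 725902806896876799590400000 / 6402373705728000 = 113380261800.

113380261800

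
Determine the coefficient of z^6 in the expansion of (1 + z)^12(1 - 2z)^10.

Coefficient of z^6 = Σ_{j} C(12,j)·1^j·C(10,6-j)·(-2)^(6-j) for j from 0 to 6.
= 13440 + (-96768) + 221760 + (-211200) + 89100 + (-15840) + 924 = 1416.

1416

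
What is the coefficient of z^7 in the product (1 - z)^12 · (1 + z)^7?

-28

Coefficient of z^7 = Σ_{j} C(12,j)·(-1)^j·C(7,7-j)·1^(7-j) for j from 0 to 7.
= 1 + (-84) + 1386 + (-7700) + 17325 + (-16632) + 6468 + (-792) = -28.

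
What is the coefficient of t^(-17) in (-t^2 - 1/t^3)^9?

-36

General term: C(9,j)·(-t^2)^j·(-1/t^3)^(9-j), with t-exponent 2j − 3(9−j) = 5j − 27.
Set 5j − 27 = -17: j = 2.
C(9,2) = 36; (-1)^2 = 1; (-1)^7 = -1.
Coefficient = 36 · 1 · (-1) = -36.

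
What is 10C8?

45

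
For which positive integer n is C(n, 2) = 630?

n(n−1)/2 = 630 ⇒ n(n−1) = 1260. Since 36·35 = 1260, n = 36.

36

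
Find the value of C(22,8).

C(22,8) = (22·21·20·19·18·17·16·15) / 8! = 12893126400 / 40320 = 319770.

319770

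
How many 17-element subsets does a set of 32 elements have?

565722720

C(32,17) = C(32,15) by symmetry.
C(32,15) = (32·31·30·29·28·27·26·25·24·23·22·21·20·19·18) / 15! = 739781100339240960000 / 1307674368000 = 565722720.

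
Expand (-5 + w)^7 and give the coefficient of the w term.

The general term is C(7,j)·(-5)^j·(w)^(7-j); the w^1 term has j = 6.
C(7,6) = 7.
Coefficient = C(7,6) · (-5)^6 = 7 · 15625 = 109375.

109375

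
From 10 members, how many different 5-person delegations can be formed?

This is C(10,5) = 252.

252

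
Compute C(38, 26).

2707475148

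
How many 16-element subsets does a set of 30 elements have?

145422675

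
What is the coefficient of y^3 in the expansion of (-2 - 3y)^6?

4320

The general term is C(6,j)·(-2)^j·(-3y)^(6-j); the y^3 term has j = 3.
C(6,3) = 20.
Coefficient = C(6,3) · (-2)^3 · (-3)^3 = 20 · (-8) · (-27) = 4320.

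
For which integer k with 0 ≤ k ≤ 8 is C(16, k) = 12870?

8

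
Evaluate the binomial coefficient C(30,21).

C(30,21) = C(30,9) by symmetry.
C(30,9) = (30·29·28·27·26·25·24·23·22) / 9! = 5191778592000 / 362880 = 14307150.

14307150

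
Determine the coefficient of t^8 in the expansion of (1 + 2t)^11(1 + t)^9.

Coefficient of t^8 = Σ_{j} C(11,j)·2^j·C(9,8-j)·1^(8-j) for j from 0 to 8.
= 9 + 792 + 18480 + 166320 + 665280 + 1241856 + 1064448 + 380160 + 42240 = 3579585.

3579585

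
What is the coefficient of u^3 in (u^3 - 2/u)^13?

General term: C(13,j)·(u^3)^j·(-2/u)^(13-j), with u-exponent 3j − 1(13−j) = 4j − 13.
Set 4j − 13 = 3: j = 4.
C(13,4) = 715; 1^4 = 1; (-2)^9 = -512.
Coefficient = 715 · 1 · (-512) = -366080.

-366080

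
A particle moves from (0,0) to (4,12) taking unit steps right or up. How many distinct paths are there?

Each path is a sequence of 16 steps with 4 rights: C(16,4) = 1820.

1820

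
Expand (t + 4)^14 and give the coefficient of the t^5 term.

The general term is C(14,j)·(t)^j·(4)^(14-j); the t^5 term has j = 5.
C(14,5) = 2002.
Coefficient = C(14,5) · 4^9 = 2002 · 262144 = 524812288.

524812288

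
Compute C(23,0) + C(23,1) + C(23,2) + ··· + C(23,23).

Setting x = 1 in (1+x)^23 gives Σ C(23,r) = 2^23 = 8388608.

8388608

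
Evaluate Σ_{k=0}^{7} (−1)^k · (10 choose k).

-36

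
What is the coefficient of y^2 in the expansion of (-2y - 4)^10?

11796480

The general term is C(10,j)·(-2y)^j·(-4)^(10-j); the y^2 term has j = 2.
C(10,2) = 45.
Coefficient = C(10,2) · (-2)^2 · (-4)^8 = 45 · 4 · 65536 = 11796480.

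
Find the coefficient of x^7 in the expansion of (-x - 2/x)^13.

-2288

General term: C(13,j)·(-x)^j·(-2/x)^(13-j), with x-exponent 1j − 1(13−j) = 2j − 13.
Set 2j − 13 = 7: j = 10.
C(13,10) = 286; (-1)^10 = 1; (-2)^3 = -8.
Coefficient = 286 · 1 · (-8) = -2288.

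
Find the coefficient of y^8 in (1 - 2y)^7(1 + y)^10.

Coefficient of y^8 = Σ_{j} C(7,j)·(-2)^j·C(10,8-j)·1^(8-j) for j from 0 to 7.
= 45 + (-1680) + 17640 + (-70560) + 117600 + (-80640) + 20160 + (-1280) = 1285.

1285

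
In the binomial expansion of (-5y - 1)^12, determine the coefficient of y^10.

644531250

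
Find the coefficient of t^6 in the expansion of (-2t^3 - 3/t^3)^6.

General term: C(6,j)·(-2t^3)^j·(-3/t^3)^(6-j), with t-exponent 3j − 3(6−j) = 6j − 18.
Set 6j − 18 = 6: j = 4.
C(6,4) = 15; (-2)^4 = 16; (-3)^2 = 9.
Coefficient = 15 · 16 · 9 = 2160.

2160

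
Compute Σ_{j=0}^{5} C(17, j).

9402

1 + 17 + 136 + 680 + 2380 + 6188 = 9402.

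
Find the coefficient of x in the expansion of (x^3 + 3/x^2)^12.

1732104

General term: C(12,j)·(x^3)^j·(3/x^2)^(12-j), with x-exponent 3j − 2(12−j) = 5j − 24.
Set 5j − 24 = 1: j = 5.
C(12,5) = 792; 1^5 = 1; 3^7 = 2187.
Coefficient = 792 · 1 · 2187 = 1732104.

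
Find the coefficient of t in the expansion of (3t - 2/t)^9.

489888

General term: C(9,j)·(3t)^j·(-2/t)^(9-j), with t-exponent 1j − 1(9−j) = 2j − 9.
Set 2j − 9 = 1: j = 5.
C(9,5) = 126; 3^5 = 243; (-2)^4 = 16.
Coefficient = 126 · 243 · 16 = 489888.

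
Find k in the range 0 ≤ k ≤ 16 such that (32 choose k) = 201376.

C(32,k) increases on 0 ≤ k ≤ 16. C(32,4) = 35960 and C(32,5) = 201376, so k = 5.

5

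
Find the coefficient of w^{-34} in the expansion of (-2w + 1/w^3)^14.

General term: C(14,j)·(-2w)^j·(1/w^3)^(14-j), with w-exponent 1j − 3(14−j) = 4j − 42.
Set 4j − 42 = -34: j = 2.
C(14,2) = 91; (-2)^2 = 4; 1^12 = 1.
Coefficient = 91 · 4 · 1 = 364.

364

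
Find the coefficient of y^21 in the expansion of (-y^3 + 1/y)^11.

165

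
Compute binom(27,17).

C(27,17) = C(27,10) by symmetry.
C(27,10) = (27·26·25·24·23·22·21·20·19·18) / 10! = 30613591008000 / 3628800 = 8436285.

8436285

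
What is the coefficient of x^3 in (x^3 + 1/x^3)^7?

35

General term: C(7,j)·(x^3)^j·(1/x^3)^(7-j), with x-exponent 3j − 3(7−j) = 6j − 21.
Set 6j − 21 = 3: j = 4.
C(7,4) = 35; 1^4 = 1; 1^3 = 1.
Coefficient = 35 · 1 · 1 = 35.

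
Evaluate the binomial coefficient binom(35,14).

2319959400

C(35,14) = (35·34·33·32·31·30·29·28·27·26·25·24·23·22) / 14! = 202250096145377280000 / 87178291200 = 2319959400.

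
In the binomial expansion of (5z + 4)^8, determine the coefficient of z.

655360

The general term is C(8,j)·(5z)^j·(4)^(8-j); the z^1 term has j = 1.
C(8,1) = 8.
Coefficient = C(8,1) · 5^1 · 4^7 = 8 · 5 · 16384 = 655360.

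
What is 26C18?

1562275

C(26,18) = C(26,8) by symmetry.
C(26,8) = (26·25·24·23·22·21·20·19) / 8! = 62990928000 / 40320 = 1562275.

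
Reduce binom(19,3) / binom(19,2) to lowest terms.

C(n,k+1)/C(n,k) = (n−k)/(k+1) = (19−2)/(2+1) = 17/3.

17/3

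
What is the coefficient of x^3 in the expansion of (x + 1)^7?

The general term is C(7,j)·(x)^j·(1)^(7-j); the x^3 term has j = 3.
C(7,3) = 35.
Coefficient = C(7,3) = 35.

35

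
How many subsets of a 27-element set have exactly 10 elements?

Choose the 10 positions: C(27,10) = 8436285.

8436285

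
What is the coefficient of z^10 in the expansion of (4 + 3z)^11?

The general term is C(11,j)·(4)^j·(3z)^(11-j); the z^10 term has j = 1.
C(11,1) = 11.
Coefficient = C(11,1) · 4^1 · 3^10 = 11 · 4 · 59049 = 2598156.

2598156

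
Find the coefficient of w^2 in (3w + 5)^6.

The general term is C(6,j)·(3w)^j·(5)^(6-j); the w^2 term has j = 2.
C(6,2) = 15.
Coefficient = C(6,2) · 3^2 · 5^4 = 15 · 9 · 625 = 84375.

84375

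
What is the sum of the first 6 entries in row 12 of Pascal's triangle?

1 + 12 + 66 + 220 + 495 + 792 = 1586.

1586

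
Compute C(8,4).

70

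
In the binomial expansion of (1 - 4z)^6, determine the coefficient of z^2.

240

The general term is C(6,j)·(1)^j·(-4z)^(6-j); the z^2 term has j = 4.
C(6,4) = 15.
Coefficient = C(6,4) · (-4)^2 = 15 · 16 = 240.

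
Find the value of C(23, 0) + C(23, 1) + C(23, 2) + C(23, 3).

2048

1 + 23 + 253 + 1771 = 2048.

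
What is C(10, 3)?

120

C(10,3) = (10·9·8) / 3! = 720 / 6 = 120.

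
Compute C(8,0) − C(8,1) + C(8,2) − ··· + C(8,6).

7

The partial alternating sum Σ_{k=0}^{6} (−1)^k C(8,k) = (−1)^6 C(7,6) = 7.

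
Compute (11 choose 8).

165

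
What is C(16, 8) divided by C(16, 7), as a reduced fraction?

9/8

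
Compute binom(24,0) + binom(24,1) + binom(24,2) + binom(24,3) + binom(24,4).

1 + 24 + 276 + 2024 + 10626 = 12951.

12951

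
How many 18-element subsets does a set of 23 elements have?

33649

C(23,18) = C(23,5) by symmetry.
C(23,5) = (23·22·21·20·19) / 5! = 4037880 / 120 = 33649.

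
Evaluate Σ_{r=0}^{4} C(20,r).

6196

1 + 20 + 190 + 1140 + 4845 = 6196.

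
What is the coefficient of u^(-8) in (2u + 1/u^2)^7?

84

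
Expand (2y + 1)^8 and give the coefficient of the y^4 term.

The general term is C(8,j)·(2y)^j·(1)^(8-j); the y^4 term has j = 4.
C(8,4) = 70.
Coefficient = C(8,4) · 2^4 = 70 · 16 = 1120.

1120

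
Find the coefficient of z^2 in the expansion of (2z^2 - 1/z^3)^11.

42240

General term: C(11,j)·(2z^2)^j·(-1/z^3)^(11-j), with z-exponent 2j − 3(11−j) = 5j − 33.
Set 5j − 33 = 2: j = 7.
C(11,7) = 330; 2^7 = 128; (-1)^4 = 1.
Coefficient = 330 · 128 · 1 = 42240.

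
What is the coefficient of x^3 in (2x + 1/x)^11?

42240

General term: C(11,j)·(2x)^j·(1/x)^(11-j), with x-exponent 1j − 1(11−j) = 2j − 11.
Set 2j − 11 = 3: j = 7.
C(11,7) = 330; 2^7 = 128; 1^4 = 1.
Coefficient = 330 · 128 · 1 = 42240.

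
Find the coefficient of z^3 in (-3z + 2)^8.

The general term is C(8,j)·(-3z)^j·(2)^(8-j); the z^3 term has j = 3.
C(8,3) = 56.
Coefficient = C(8,3) · (-3)^3 · 2^5 = 56 · (-27) · 32 = -48384.

-48384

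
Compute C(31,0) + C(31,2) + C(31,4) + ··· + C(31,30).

Even-r terms of row 31 sum to 2^30 = 1073741824.

1073741824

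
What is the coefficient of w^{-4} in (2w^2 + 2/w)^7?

896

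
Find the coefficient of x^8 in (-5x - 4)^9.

The general term is C(9,j)·(-5x)^j·(-4)^(9-j); the x^8 term has j = 8.
C(9,8) = 9.
Coefficient = C(9,8) · (-5)^8 · (-4)^1 = 9 · 390625 · (-4) = -14062500.

-14062500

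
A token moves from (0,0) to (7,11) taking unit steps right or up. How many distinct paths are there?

Each path is a sequence of 18 steps with 7 rights: C(18,7) = 31824.

31824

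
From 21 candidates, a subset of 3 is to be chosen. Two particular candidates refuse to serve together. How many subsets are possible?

All 3-subsets: C(21,3) = 1330. Those containing both fixed elements: C(19,1) = 19.
1330 − 19 = 1311.

1311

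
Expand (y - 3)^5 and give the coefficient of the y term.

The general term is C(5,j)·(y)^j·(-3)^(5-j); the y^1 term has j = 1.
C(5,1) = 5.
Coefficient = C(5,1) · (-3)^4 = 5 · 81 = 405.

405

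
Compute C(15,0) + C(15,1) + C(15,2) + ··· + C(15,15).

The entries of row 15 sum to 2^15 = 32768.

32768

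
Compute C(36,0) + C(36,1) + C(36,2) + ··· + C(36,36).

68719476736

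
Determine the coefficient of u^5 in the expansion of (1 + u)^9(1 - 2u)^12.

1854

Coefficient of u^5 = Σ_{j} C(9,j)·1^j·C(12,5-j)·(-2)^(5-j) for j from 0 to 5.
= (-25344) + 71280 + (-63360) + 22176 + (-3024) + 126 = 1854.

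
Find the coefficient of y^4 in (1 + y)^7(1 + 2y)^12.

26659

Coefficient of y^4 = Σ_{j} C(7,j)·1^j·C(12,4-j)·2^(4-j) for j from 0 to 4.
= 7920 + 12320 + 5544 + 840 + 35 = 26659.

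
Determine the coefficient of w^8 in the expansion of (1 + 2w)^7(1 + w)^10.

309605

Coefficient of w^8 = Σ_{j} C(7,j)·2^j·C(10,8-j)·1^(8-j) for j from 0 to 7.
= 45 + 1680 + 17640 + 70560 + 117600 + 80640 + 20160 + 1280 = 309605.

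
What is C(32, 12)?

225792840

C(32,12) = (32·31·30·29·28·27·26·25·24·23·22·21) / 12! = 108155131628544000 / 479001600 = 225792840.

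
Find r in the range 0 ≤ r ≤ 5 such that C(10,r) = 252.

C(10,r) increases on 0 ≤ r ≤ 5. C(10,4) = 210 and C(10,5) = 252, so r = 5.

5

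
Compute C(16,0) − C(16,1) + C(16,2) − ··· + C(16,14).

15

The partial alternating sum Σ_{k=0}^{14} (−1)^k C(16,k) = (−1)^14 C(15,14) = 15.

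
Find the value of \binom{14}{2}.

91

C(14,2) = (14·13) / 2! = 182 / 2 = 91.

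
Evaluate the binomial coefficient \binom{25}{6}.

C(25,6) = (25·24·23·22·21·20) / 6! = 127512000 / 720 = 177100.

177100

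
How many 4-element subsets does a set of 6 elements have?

C(6,4) = C(6,2) by symmetry.
C(6,2) = (6·5) / 2! = 30 / 2 = 15.

15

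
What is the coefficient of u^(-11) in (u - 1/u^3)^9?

-126

General term: C(9,j)·(u)^j·(-1/u^3)^(9-j), with u-exponent 1j − 3(9−j) = 4j − 27.
Set 4j − 27 = -11: j = 4.
C(9,4) = 126; 1^4 = 1; (-1)^5 = -1.
Coefficient = 126 · 1 · (-1) = -126.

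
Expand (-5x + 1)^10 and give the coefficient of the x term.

The general term is C(10,j)·(-5x)^j·(1)^(10-j); the x^1 term has j = 1.
C(10,1) = 10.
Coefficient = C(10,1) · (-5)^1 = 10 · (-5) = -50.

-50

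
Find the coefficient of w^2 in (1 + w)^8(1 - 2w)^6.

Coefficient of w^2 = Σ_{j} C(8,j)·1^j·C(6,2-j)·(-2)^(2-j) for j from 0 to 2.
= 60 + (-96) + 28 = -8.

-8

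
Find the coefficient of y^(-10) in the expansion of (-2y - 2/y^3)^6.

960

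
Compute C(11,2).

55

C(11,2) = (11·10) / 2! = 110 / 2 = 55.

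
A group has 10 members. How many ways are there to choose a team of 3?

This is C(10,3) = 120.

120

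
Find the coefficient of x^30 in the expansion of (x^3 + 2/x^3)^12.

24

General term: C(12,j)·(x^3)^j·(2/x^3)^(12-j), with x-exponent 3j − 3(12−j) = 6j − 36.
Set 6j − 36 = 30: j = 11.
C(12,11) = 12; 1^11 = 1; 2^1 = 2.
Coefficient = 12 · 1 · 2 = 24.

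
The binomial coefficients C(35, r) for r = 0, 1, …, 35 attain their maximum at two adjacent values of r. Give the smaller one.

For odd n = 35, C(35,r) peaks at r = (n−1)/2 and (n+1)/2; the smaller is 17.

17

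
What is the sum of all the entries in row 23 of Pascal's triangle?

8388608

The entries of row 23 sum to 2^23 = 8388608.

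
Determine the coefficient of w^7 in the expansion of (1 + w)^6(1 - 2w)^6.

252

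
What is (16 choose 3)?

560

C(16,3) = (16·15·14) / 3! = 3360 / 6 = 560.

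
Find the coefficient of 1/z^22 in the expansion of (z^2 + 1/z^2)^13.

13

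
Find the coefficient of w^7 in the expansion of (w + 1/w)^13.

General term: C(13,j)·(w)^j·(1/w)^(13-j), with w-exponent 1j − 1(13−j) = 2j − 13.
Set 2j − 13 = 7: j = 10.
C(13,10) = 286; 1^10 = 1; 1^3 = 1.
Coefficient = 286 · 1 · 1 = 286.

286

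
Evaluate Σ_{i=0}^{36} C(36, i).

The entries of row 36 sum to 2^36 = 68719476736.

68719476736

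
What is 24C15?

C(24,15) = C(24,9) by symmetry.
C(24,9) = (24·23·22·21·20·19·18·17·16) / 9! = 474467051520 / 362880 = 1307504.

1307504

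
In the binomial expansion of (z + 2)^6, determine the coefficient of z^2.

240

The general term is C(6,j)·(z)^j·(2)^(6-j); the z^2 term has j = 2.
C(6,2) = 15.
Coefficient = C(6,2) · 2^4 = 15 · 16 = 240.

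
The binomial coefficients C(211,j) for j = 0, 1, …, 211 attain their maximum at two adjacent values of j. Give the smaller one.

For odd n = 211, C(211,j) peaks at j = (n−1)/2 and (n+1)/2; the smaller is 105.

105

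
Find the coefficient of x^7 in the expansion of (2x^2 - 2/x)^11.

-946176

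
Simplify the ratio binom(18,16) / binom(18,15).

C(n,k+1)/C(n,k) = (n−k)/(k+1) = (18−15)/(15+1) = 3/16.

3/16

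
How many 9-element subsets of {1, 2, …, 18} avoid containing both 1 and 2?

37180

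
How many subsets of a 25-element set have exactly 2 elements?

300

Choose the 2 positions: C(25,2) = 300.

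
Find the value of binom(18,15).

C(18,15) = C(18,3) by symmetry.
C(18,3) = (18·17·16) / 3! = 4896 / 6 = 816.

816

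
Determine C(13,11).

C(13,11) = C(13,2) by symmetry.
C(13,2) = (13·12) / 2! = 156 / 2 = 78.

78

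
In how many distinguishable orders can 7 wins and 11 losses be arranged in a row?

Choose positions for the wins: C(18,7) = 31824.

31824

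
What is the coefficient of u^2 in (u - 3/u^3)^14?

General term: C(14,j)·(u)^j·(-3/u^3)^(14-j), with u-exponent 1j − 3(14−j) = 4j − 42.
Set 4j − 42 = 2: j = 11.
C(14,11) = 364; 1^11 = 1; (-3)^3 = -27.
Coefficient = 364 · 1 · (-27) = -9828.

-9828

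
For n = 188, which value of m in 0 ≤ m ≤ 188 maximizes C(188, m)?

C(188,m) is maximized at m = 188/2 = 94.

94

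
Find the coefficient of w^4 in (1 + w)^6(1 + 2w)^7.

3795

Coefficient of w^4 = Σ_{j} C(6,j)·1^j·C(7,4-j)·2^(4-j) for j from 0 to 4.
= 560 + 1680 + 1260 + 280 + 15 = 3795.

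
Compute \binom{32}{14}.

471435600

C(32,14) = (32·31·30·29·28·27·26·25·24·23·22·21·20·19) / 14! = 41098950018846720000 / 87178291200 = 471435600.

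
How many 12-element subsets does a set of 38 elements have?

C(38,12) = (38·37·36·35·34·33·32·31·30·29·28·27) / 12! = 1296884927852236800 / 479001600 = 2707475148.

2707475148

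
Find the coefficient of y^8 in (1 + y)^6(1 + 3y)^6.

61695

Coefficient of y^8 = Σ_{j} C(6,j)·1^j·C(6,8-j)·3^(8-j) for j from 2 to 6.
= 10935 + 29160 + 18225 + 3240 + 135 = 61695.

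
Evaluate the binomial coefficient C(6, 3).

20

C(6,3) = (6·5·4) / 3! = 120 / 6 = 20.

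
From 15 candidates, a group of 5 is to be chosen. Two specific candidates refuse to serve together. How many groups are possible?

2717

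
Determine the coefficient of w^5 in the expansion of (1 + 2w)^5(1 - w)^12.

-290

Coefficient of w^5 = Σ_{j} C(5,j)·2^j·C(12,5-j)·(-1)^(5-j) for j from 0 to 5.
= (-792) + 4950 + (-8800) + 5280 + (-960) + 32 = -290.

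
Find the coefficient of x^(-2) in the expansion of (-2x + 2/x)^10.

General term: C(10,j)·(-2x)^j·(2/x)^(10-j), with x-exponent 1j − 1(10−j) = 2j − 10.
Set 2j − 10 = -2: j = 4.
C(10,4) = 210; (-2)^4 = 16; 2^6 = 64.
Coefficient = 210 · 16 · 64 = 215040.

215040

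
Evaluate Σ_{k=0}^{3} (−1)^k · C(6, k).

-10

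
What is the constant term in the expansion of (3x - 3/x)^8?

General term: C(8,j)·(3x)^j·(-3/x)^(8-j), with x-exponent 1j − 1(8−j) = 2j − 8.
Set 2j − 8 = 0: j = 4.
C(8,4) = 70; 3^4 = 81; (-3)^4 = 81.
Coefficient = 70 · 81 · 81 = 459270.

459270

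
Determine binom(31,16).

C(31,16) = C(31,15) by symmetry.
C(31,15) = (31·30·29·28·27·26·25·24·23·22·21·20·19·18·17) / 15! = 393008709555221760000 / 1307674368000 = 300540195.

300540195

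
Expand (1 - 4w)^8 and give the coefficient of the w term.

-32

The general term is C(8,j)·(1)^j·(-4w)^(8-j); the w^1 term has j = 7.
C(8,7) = 8.
Coefficient = C(8,7) · (-4)^1 = 8 · (-4) = -32.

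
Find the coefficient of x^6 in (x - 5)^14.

1173046875

The general term is C(14,j)·(x)^j·(-5)^(14-j); the x^6 term has j = 6.
C(14,6) = 3003.
Coefficient = C(14,6) · (-5)^8 = 3003 · 390625 = 1173046875.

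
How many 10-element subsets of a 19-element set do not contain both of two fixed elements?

68068

All 10-subsets: C(19,10) = 92378. Those containing both fixed elements: C(17,8) = 24310.
92378 − 24310 = 68068.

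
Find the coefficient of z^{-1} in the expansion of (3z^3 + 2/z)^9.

General term: C(9,j)·(3z^3)^j·(2/z)^(9-j), with z-exponent 3j − 1(9−j) = 4j − 9.
Set 4j − 9 = -1: j = 2.
C(9,2) = 36; 3^2 = 9; 2^7 = 128.
Coefficient = 36 · 9 · 128 = 41472.

41472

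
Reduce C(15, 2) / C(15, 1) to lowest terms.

7

C(n,k+1)/C(n,k) = (n−k)/(k+1) = (15−1)/(1+1) = 14/2 = 7.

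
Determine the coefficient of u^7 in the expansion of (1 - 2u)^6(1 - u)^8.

-34232

Coefficient of u^7 = Σ_{j} C(6,j)·(-2)^j·C(8,7-j)·(-1)^(7-j) for j from 0 to 6.
= (-8) + (-336) + (-3360) + (-11200) + (-13440) + (-5376) + (-512) = -34232.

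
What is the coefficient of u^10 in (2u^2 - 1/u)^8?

General term: C(8,j)·(2u^2)^j·(-1/u)^(8-j), with u-exponent 2j − 1(8−j) = 3j − 8.
Set 3j − 8 = 10: j = 6.
C(8,6) = 28; 2^6 = 64; (-1)^2 = 1.
Coefficient = 28 · 64 · 1 = 1792.

1792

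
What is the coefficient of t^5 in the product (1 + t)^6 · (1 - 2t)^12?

Coefficient of t^5 = Σ_{j} C(6,j)·1^j·C(12,5-j)·(-2)^(5-j) for j from 0 to 5.
= (-25344) + 47520 + (-26400) + 5280 + (-360) + 6 = 702.

702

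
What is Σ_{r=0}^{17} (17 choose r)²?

By Vandermonde's identity, Σ C(17,r)² = C(34,17) = 2333606220.

2333606220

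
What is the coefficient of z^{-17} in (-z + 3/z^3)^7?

-5103

General term: C(7,j)·(-z)^j·(3/z^3)^(7-j), with z-exponent 1j − 3(7−j) = 4j − 21.
Set 4j − 21 = -17: j = 1.
C(7,1) = 7; (-1)^1 = -1; 3^6 = 729.
Coefficient = 7 · (-1) · 729 = -5103.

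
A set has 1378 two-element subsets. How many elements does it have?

53

n(n−1)/2 = 1378 ⇒ n(n−1) = 2756. Since 53·52 = 2756, n = 53.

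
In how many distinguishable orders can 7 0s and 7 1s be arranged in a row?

Choose positions for the 0s: C(14,7) = 3432.

3432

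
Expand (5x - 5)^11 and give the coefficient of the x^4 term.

-16113281250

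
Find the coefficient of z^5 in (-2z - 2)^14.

The general term is C(14,j)·(-2z)^j·(-2)^(14-j); the z^5 term has j = 5.
C(14,5) = 2002.
Coefficient = C(14,5) · (-2)^5 · (-2)^9 = 2002 · (-32) · (-512) = 32800768.

32800768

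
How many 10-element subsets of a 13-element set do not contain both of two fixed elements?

121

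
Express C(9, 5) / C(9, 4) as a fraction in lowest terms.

1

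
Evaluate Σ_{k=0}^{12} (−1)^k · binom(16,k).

The partial alternating sum Σ_{k=0}^{12} (−1)^k C(16,k) = (−1)^12 C(15,12) = 455.

455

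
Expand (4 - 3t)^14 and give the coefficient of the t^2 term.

13740539904

The general term is C(14,j)·(4)^j·(-3t)^(14-j); the t^2 term has j = 12.
C(14,12) = 91.
Coefficient = C(14,12) · 4^12 · (-3)^2 = 91 · 16777216 · 9 = 13740539904.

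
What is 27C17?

8436285

C(27,17) = C(27,10) by symmetry.
C(27,10) = (27·26·25·24·23·22·21·20·19·18) / 10! = 30613591008000 / 3628800 = 8436285.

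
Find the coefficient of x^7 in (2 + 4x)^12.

The general term is C(12,j)·(2)^j·(4x)^(12-j); the x^7 term has j = 5.
C(12,5) = 792.
Coefficient = C(12,5) · 2^5 · 4^7 = 792 · 32 · 16384 = 415236096.

415236096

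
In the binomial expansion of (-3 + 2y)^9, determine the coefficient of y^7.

The general term is C(9,j)·(-3)^j·(2y)^(9-j); the y^7 term has j = 2.
C(9,2) = 36.
Coefficient = C(9,2) · (-3)^2 · 2^7 = 36 · 9 · 128 = 41472.

41472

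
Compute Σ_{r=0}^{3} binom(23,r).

1 + 23 + 253 + 1771 = 2048.

2048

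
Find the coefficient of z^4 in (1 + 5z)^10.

131250

The general term is C(10,j)·(1)^j·(5z)^(10-j); the z^4 term has j = 6.
C(10,6) = 210.
Coefficient = C(10,6) · 5^4 = 210 · 625 = 131250.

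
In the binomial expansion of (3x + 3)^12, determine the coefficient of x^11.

The general term is C(12,j)·(3x)^j·(3)^(12-j); the x^11 term has j = 11.
C(12,11) = 12.
Coefficient = C(12,11) · 3^11 · 3^1 = 12 · 177147 · 3 = 6377292.

6377292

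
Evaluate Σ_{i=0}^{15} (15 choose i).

Setting x = 1 in (1+x)^15 gives Σ C(15,i) = 2^15 = 32768.

32768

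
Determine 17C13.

C(17,13) = C(17,4) by symmetry.
C(17,4) = (17·16·15·14) / 4! = 57120 / 24 = 2380.

2380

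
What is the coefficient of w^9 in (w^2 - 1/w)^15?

-6435

General term: C(15,j)·(w^2)^j·(-1/w)^(15-j), with w-exponent 2j − 1(15−j) = 3j − 15.
Set 3j − 15 = 9: j = 8.
C(15,8) = 6435; 1^8 = 1; (-1)^7 = -1.
Coefficient = 6435 · 1 · (-1) = -6435.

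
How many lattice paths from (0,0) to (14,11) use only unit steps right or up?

4457400

Each path is a sequence of 25 steps with 14 rights: C(25,14) = 4457400.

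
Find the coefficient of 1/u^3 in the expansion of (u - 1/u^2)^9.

126

General term: C(9,j)·(u)^j·(-1/u^2)^(9-j), with u-exponent 1j − 2(9−j) = 3j − 18.
Set 3j − 18 = -3: j = 5.
C(9,5) = 126; 1^5 = 1; (-1)^4 = 1.
Coefficient = 126 · 1 · 1 = 126.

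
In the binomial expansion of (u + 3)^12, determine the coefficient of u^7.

192456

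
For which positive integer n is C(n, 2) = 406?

29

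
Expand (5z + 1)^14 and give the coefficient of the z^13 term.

17089843750

The general term is C(14,j)·(5z)^j·(1)^(14-j); the z^13 term has j = 13.
C(14,13) = 14.
Coefficient = C(14,13) · 5^13 = 14 · 1220703125 = 17089843750.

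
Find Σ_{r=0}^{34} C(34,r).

The entries of row 34 sum to 2^34 = 17179869184.

17179869184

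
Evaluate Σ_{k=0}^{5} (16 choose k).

1 + 16 + 120 + 560 + 1820 + 4368 = 6885.

6885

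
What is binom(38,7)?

12620256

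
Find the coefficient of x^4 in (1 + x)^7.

35

The general term is C(7,j)·(1)^j·(x)^(7-j); the x^4 term has j = 3.
C(7,3) = 35.
Coefficient = C(7,3) = 35.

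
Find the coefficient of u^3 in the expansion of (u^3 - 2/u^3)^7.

-280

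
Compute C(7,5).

21

C(7,5) = C(7,2) by symmetry.
C(7,2) = (7·6) / 2! = 42 / 2 = 21.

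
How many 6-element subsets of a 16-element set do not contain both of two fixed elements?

7007

All 6-subsets: C(16,6) = 8008. Those containing both fixed elements: C(14,4) = 1001.
8008 − 1001 = 7007.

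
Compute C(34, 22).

548354040

C(34,22) = C(34,12) by symmetry.
C(34,12) = (34·33·32·31·30·29·28·27·26·25·24·23) / 12! = 262662462526464000 / 479001600 = 548354040.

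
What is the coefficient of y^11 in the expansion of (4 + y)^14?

23296

The general term is C(14,j)·(4)^j·(y)^(14-j); the y^11 term has j = 3.
C(14,3) = 364.
Coefficient = C(14,3) · 4^3 = 364 · 64 = 23296.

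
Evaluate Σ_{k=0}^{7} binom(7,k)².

3432

By Vandermonde's identity, Σ C(7,k)² = C(14,7) = 3432.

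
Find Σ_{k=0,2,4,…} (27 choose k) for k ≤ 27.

67108864

Half of (1+1)^27 + (1−1)^27 gives the even-index sum: 2^26 = 67108864.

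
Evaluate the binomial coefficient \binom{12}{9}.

C(12,9) = C(12,3) by symmetry.
C(12,3) = (12·11·10) / 3! = 1320 / 6 = 220.

220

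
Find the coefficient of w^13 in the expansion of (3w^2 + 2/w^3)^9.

General term: C(9,j)·(3w^2)^j·(2/w^3)^(9-j), with w-exponent 2j − 3(9−j) = 5j − 27.
Set 5j − 27 = 13: j = 8.
C(9,8) = 9; 3^8 = 6561; 2^1 = 2.
Coefficient = 9 · 6561 · 2 = 118098.

118098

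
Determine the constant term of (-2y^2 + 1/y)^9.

General term: C(9,j)·(-2y^2)^j·(1/y)^(9-j), with y-exponent 2j − 1(9−j) = 3j − 9.
Set 3j − 9 = 0: j = 3.
C(9,3) = 84; (-2)^3 = -8; 1^6 = 1.
Coefficient = 84 · (-8) · 1 = -672.

-672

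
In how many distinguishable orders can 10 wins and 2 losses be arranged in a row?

66

Choose positions for the wins: C(12,10) = 66.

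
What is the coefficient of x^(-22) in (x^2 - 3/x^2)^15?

-167403915

General term: C(15,j)·(x^2)^j·(-3/x^2)^(15-j), with x-exponent 2j − 2(15−j) = 4j − 30.
Set 4j − 30 = -22: j = 2.
C(15,2) = 105; 1^2 = 1; (-3)^13 = -1594323.
Coefficient = 105 · 1 · (-1594323) = -167403915.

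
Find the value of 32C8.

10518300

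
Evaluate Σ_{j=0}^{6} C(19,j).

1 + 19 + 171 + 969 + 3876 + 11628 + 27132 = 43796.

43796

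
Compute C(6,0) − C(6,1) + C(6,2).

The partial alternating sum Σ_{k=0}^{2} (−1)^k C(6,k) = (−1)^2 C(5,2) = 10.

10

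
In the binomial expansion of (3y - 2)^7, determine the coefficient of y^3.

The general term is C(7,j)·(3y)^j·(-2)^(7-j); the y^3 term has j = 3.
C(7,3) = 35.
Coefficient = C(7,3) · 3^3 · (-2)^4 = 35 · 27 · 16 = 15120.

15120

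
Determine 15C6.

C(15,6) = (15·14·13·12·11·10) / 6! = 3603600 / 720 = 5005.

5005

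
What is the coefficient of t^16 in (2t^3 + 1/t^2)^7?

448

General term: C(7,j)·(2t^3)^j·(1/t^2)^(7-j), with t-exponent 3j − 2(7−j) = 5j − 14.
Set 5j − 14 = 16: j = 6.
C(7,6) = 7; 2^6 = 64; 1^1 = 1.
Coefficient = 7 · 64 · 1 = 448.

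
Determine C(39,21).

62359143990

C(39,21) = C(39,18) by symmetry.
C(39,18) = (39·38·37·36·35·34·33·32·31·30·29·28·27·26·25·24·23·22) / 18! = 399246543793282239774720000 / 6402373705728000 = 62359143990.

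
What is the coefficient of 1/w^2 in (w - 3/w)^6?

1215

General term: C(6,j)·(w)^j·(-3/w)^(6-j), with w-exponent 1j − 1(6−j) = 2j − 6.
Set 2j − 6 = -2: j = 2.
C(6,2) = 15; 1^2 = 1; (-3)^4 = 81.
Coefficient = 15 · 1 · 81 = 1215.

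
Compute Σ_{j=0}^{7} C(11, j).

1816

1 + 11 + 55 + 165 + 330 + 462 + 462 + 330 = 1816.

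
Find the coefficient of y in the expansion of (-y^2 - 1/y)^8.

56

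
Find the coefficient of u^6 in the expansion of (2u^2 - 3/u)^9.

General term: C(9,j)·(2u^2)^j·(-3/u)^(9-j), with u-exponent 2j − 1(9−j) = 3j − 9.
Set 3j − 9 = 6: j = 5.
C(9,5) = 126; 2^5 = 32; (-3)^4 = 81.
Coefficient = 126 · 32 · 81 = 326592.

326592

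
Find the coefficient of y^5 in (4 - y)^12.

The general term is C(12,j)·(4)^j·(-y)^(12-j); the y^5 term has j = 7.
C(12,7) = 792.
Coefficient = C(12,7) · 4^7 · (-1)^5 = 792 · 16384 · (-1) = -12976128.

-12976128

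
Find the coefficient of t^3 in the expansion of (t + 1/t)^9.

84

General term: C(9,j)·(t)^j·(1/t)^(9-j), with t-exponent 1j − 1(9−j) = 2j − 9.
Set 2j − 9 = 3: j = 6.
C(9,6) = 84; 1^6 = 1; 1^3 = 1.
Coefficient = 84 · 1 · 1 = 84.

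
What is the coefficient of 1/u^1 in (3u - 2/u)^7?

General term: C(7,j)·(3u)^j·(-2/u)^(7-j), with u-exponent 1j − 1(7−j) = 2j − 7.
Set 2j − 7 = -1: j = 3.
C(7,3) = 35; 3^3 = 27; (-2)^4 = 16.
Coefficient = 35 · 27 · 16 = 15120.

15120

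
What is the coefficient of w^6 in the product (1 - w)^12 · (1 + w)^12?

Coefficient of w^6 = Σ_{j} C(12,j)·(-1)^j·C(12,6-j)·1^(6-j) for j from 0 to 6.
= 924 + (-9504) + 32670 + (-48400) + 32670 + (-9504) + 924 = -220.

-220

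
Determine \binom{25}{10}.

3268760

C(25,10) = (25·24·23·22·21·20·19·18·17·16) / 10! = 11861676288000 / 3628800 = 3268760.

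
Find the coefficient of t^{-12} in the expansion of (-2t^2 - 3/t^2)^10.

1180980

General term: C(10,j)·(-2t^2)^j·(-3/t^2)^(10-j), with t-exponent 2j − 2(10−j) = 4j − 20.
Set 4j − 20 = -12: j = 2.
C(10,2) = 45; (-2)^2 = 4; (-3)^8 = 6561.
Coefficient = 45 · 4 · 6561 = 1180980.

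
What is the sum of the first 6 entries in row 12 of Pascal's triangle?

1586

1 + 12 + 66 + 220 + 495 + 792 = 1586.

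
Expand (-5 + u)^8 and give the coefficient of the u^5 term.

-7000

The general term is C(8,j)·(-5)^j·(u)^(8-j); the u^5 term has j = 3.
C(8,3) = 56.
Coefficient = C(8,3) · (-5)^3 = 56 · (-125) = -7000.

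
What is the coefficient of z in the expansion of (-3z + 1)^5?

-15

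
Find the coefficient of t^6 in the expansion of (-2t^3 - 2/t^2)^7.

General term: C(7,j)·(-2t^3)^j·(-2/t^2)^(7-j), with t-exponent 3j − 2(7−j) = 5j − 14.
Set 5j − 14 = 6: j = 4.
C(7,4) = 35; (-2)^4 = 16; (-2)^3 = -8.
Coefficient = 35 · 16 · (-8) = -4480.

-4480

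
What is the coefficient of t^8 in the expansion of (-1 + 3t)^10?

295245

The general term is C(10,j)·(-1)^j·(3t)^(10-j); the t^8 term has j = 2.
C(10,2) = 45.
Coefficient = C(10,2) · 3^8 = 45 · 6561 = 295245.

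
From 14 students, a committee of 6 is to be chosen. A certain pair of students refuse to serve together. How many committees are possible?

2508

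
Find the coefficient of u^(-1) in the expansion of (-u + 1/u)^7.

-35

General term: C(7,j)·(-u)^j·(1/u)^(7-j), with u-exponent 1j − 1(7−j) = 2j − 7.
Set 2j − 7 = -1: j = 3.
C(7,3) = 35; (-1)^3 = -1; 1^4 = 1.
Coefficient = 35 · (-1) · 1 = -35.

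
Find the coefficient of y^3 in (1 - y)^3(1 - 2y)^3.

Coefficient of y^3 = Σ_{j} C(3,j)·(-1)^j·C(3,3-j)·(-2)^(3-j) for j from 0 to 3.
= (-8) + (-36) + (-18) + (-1) = -63.

-63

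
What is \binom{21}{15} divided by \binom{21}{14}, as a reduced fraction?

7/15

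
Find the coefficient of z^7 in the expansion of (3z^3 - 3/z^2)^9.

2480058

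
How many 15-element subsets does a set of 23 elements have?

490314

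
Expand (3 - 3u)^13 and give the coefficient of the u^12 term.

20726199

The general term is C(13,j)·(3)^j·(-3u)^(13-j); the u^12 term has j = 1.
C(13,1) = 13.
Coefficient = C(13,1) · 3^1 · (-3)^12 = 13 · 3 · 531441 = 20726199.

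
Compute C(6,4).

15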